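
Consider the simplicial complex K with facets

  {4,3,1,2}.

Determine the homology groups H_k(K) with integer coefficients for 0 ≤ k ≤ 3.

H_0 ≅ Z,  H_1 = 0,  H_2 = 0,  H_3 = 0.

Take the total order 1 < 2 < 3 < 4 on the vertex set. Then K (dimension 3) consists of the simplices:

  0-simplices (4): [1], [2], [3], [4]
  1-simplices (6): [1,2], [1,3], [1,4], [2,3], [2,4], [3,4]
  2-simplices (4): [1,2,3], [1,2,4], [1,3,4], [2,3,4]
  3-simplices (1): [1,2,3,4]

giving chain groups C_0 ≅ Z^4, C_1 ≅ Z^6, C_2 ≅ Z^4, C_3 ≅ Z^1.

∂_1: C_1 → C_0 sends each edge [p,q] (with p < q) to q − p.
The 4×6 boundary matrix has rank 3 and Smith normal form diag(1,1,1).

The boundary map ∂_2: C_2 → C_1 acts by ∂[p,q,r] = [q,r] − [p,r] + [p,q]. For instance
  ∂[1,2,3] = [2,3] − [1,3] + [1,2],
  ∂[1,2,4] = [2,4] − [1,4] + [1,2].
The resulting 6×4 matrix has rank 3, and its Smith normal form has invariant factors (1,1,1).

The boundary map ∂_3: C_3 → C_2 sends each 3-simplex σ to the alternating sum Σ_i (−1)^i (σ with its i-th vertex removed). For instance
  ∂[1,2,3,4] = [2,3,4] − [1,3,4] + [1,2,4] − [1,2,3].
This gives a 4×1 integer matrix of rank 1; reducing to Smith normal form yields diagonal entries (1).

Computing H_k = (kernel of ∂_k) / (image of ∂_{k+1}):

  H_0: rank C_0 − rank ∂_1 = 4 − 3 = 1, and the invariant factors of ∂_1 are all 1, so H_0 ≅ Z.
  H_1: rank ker ∂_1 − rank ∂_2 = (6 − 3) − 3 = 0, and the invariant factors of ∂_2 are all 1, so H_1 ≅ 0.
  H_2: rank ker ∂_2 − rank ∂_3 = (4 − 3) − 1 = 0, and the invariant factors of ∂_3 are all 1, so H_2 ≅ 0.
  H_3: rank ker ∂_3 − rank ∂_4 = (1 − 1) − 0 = 0, and there is no ∂_4, so H_3 ≅ 0.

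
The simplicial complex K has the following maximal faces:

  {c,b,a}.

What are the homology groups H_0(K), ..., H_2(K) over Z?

H_0 = Z,  H_1 = 0,  H_2 = 0.

K has 3 vertices, 3 edges, 1 triangle.
rank ∂_0 = 0, rank ∂_1 = 2 ⇒ b_0 = 3 − 0 − 2 = 1; all invariant factors of ∂_1 are 1 so no torsion. So H_0 = Z.
rank ∂_1 = 2, rank ∂_2 = 1 ⇒ b_1 = 3 − 2 − 1 = 0; all invariant factors of ∂_2 are 1 so no torsion. So H_1 = 0.
rank ∂_2 = 1, rank ∂_3 = 0 ⇒ b_2 = 1 − 1 − 0 = 0. So H_2 = 0.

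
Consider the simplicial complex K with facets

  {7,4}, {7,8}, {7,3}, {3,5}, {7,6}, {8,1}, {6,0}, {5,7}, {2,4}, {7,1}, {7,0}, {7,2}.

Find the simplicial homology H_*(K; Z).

K has 9 vertices, 12 edges.
rank ∂_0 = 0, rank ∂_1 = 8 ⇒ b_0 = 9 − 0 − 8 = 1; all invariant factors of ∂_1 are 1 so no torsion. So H_0 ≅ Z.
rank ∂_1 = 8, rank ∂_2 = 0 ⇒ b_1 = 12 − 8 − 0 = 4. So H_1 ≅ Z^4.

H_0 = Z,  H_1 = Z^4.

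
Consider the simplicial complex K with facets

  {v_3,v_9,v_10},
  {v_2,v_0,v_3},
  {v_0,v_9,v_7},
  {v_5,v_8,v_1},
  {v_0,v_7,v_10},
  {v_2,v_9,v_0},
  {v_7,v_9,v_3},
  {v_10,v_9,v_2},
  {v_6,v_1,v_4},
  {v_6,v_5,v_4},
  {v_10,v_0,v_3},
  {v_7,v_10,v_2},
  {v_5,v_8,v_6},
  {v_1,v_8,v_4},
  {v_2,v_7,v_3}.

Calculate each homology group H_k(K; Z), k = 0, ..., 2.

Take the total order v_0 < v_1 < v_2 < v_3 < v_4 < v_5 < v_6 < v_7 < v_8 < v_9 < v_10 on the vertex set. Then K (dimension 2) consists of the simplices:

  0-simplices (11): [v_0], [v_1], [v_2], [v_3], [v_4], [v_5], [v_6], [v_7], [v_8], [v_9], [v_10]
  1-simplices (25): (25 of them)
  2-simplices (15): (15 of them)

so the chain groups are C_0 ≅ Z^11, C_1 ≅ Z^25, C_2 ≅ Z^15.

The boundary map ∂_1: C_1 → C_0 maps an edge to its endpoints' difference, ∂[p,q] = q − p.
The resulting 11×25 matrix has rank 9, and its Smith normal form has invariant factors (1,1,1,1,1,1,1,1,1).

Boundary ∂_2: C_2 → C_1 sends each 2-simplex [p,q,r] to [q,r] − [p,r] + [p,q]. For instance
  ∂[v_5,v_6,v_8] = [v_6,v_8] − [v_5,v_8] + [v_5,v_6],
  ∂[v_0,v_2,v_3] = [v_2,v_3] − [v_0,v_3] + [v_0,v_2].
This gives a 25×15 integer matrix of rank 15; reducing to Smith normal form yields diagonal entries (1,1,1,1,1,1,1,1,1,1,1,1,1,1,2).

Reading off H_k = ker ∂_k / im ∂_{k+1}:

  H_0: rank C_0 − rank ∂_1 = 11 − 9 = 2, and the invariant factors of ∂_1 are all 1, so H_0 ≅ Z^2.
  H_1: rank ker ∂_1 − rank ∂_2 = (25 − 9) − 15 = 1, and ∂_2 has invariant factor 2 > 1, so H_1 ≅ Z ⊕ Z_2.
  H_2: rank ker ∂_2 − rank ∂_3 = (15 − 15) − 0 = 0, and there is no ∂_3, so H_2 ≅ 0.

H_0 ≅ Z^2,  H_1 ≅ Z ⊕ Z_2,  H_2 = 0.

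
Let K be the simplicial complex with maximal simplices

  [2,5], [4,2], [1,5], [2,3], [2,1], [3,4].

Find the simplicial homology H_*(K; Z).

H_0 = Z,  H_1 = Z^2.

Fix the vertex order 1 < 2 < 3 < 4 < 5 and write every simplex with vertices in increasing order. Then dim K = 1 and the simplices of K are:

  0-simplices (5): [1], [2], [3], [4], [5]
  1-simplices (6): [1,2], [1,5], [2,3], [2,4], [2,5], [3,4]

so the chain groups are C_0 ≅ Z^5, C_1 ≅ Z^6.

∂_1: C_1 → C_0 maps an edge to its endpoints' difference, ∂[p,q] = q − p. For instance
  ∂[2,3] = [3] − [2].
The 5×6 boundary matrix has rank 4 and Smith normal form diag(1,1,1,1).

Now H_k = ker ∂_k / im ∂_{k+1}, so:

  H_0: rank C_0 − rank ∂_1 = 5 − 4 = 1, and the invariant factors of ∂_1 are all 1, so H_0 ≅ Z.
  H_1: rank ker ∂_1 − rank ∂_2 = (6 − 4) − 0 = 2, and there is no ∂_2, so H_1 ≅ Z^2.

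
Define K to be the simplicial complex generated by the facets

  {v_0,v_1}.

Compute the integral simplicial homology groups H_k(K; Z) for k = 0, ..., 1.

H_0 = Z,  H_1 = 0.

We work with the vertex ordering v_0 < v_1. The simplices of K, each written with vertices in increasing order, are:

  0-simplices (2): [v_0], [v_1]
  1-simplices (1): [v_0,v_1]

giving chain groups C_0 ≅ Z^2, C_1 ≅ Z^1.

The boundary map ∂_1: C_1 → C_0 maps an edge to its endpoints' difference, ∂[p,q] = q − p. For instance
  ∂[v_0,v_1] = [v_1] − [v_0].
This gives a 2×1 integer matrix of rank 1; reducing to Smith normal form yields diagonal entries (1).

From H_k ≅ ker(∂_k) / im(∂_{k+1}) we obtain:

  H_0: rank C_0 − rank ∂_1 = 2 − 1 = 1, and the invariant factors of ∂_1 are all 1, so H_0 ≅ Z.
  H_1: rank ker ∂_1 − rank ∂_2 = (1 − 1) − 0 = 0, and there is no ∂_2, so H_1 ≅ 0.

(K is a triangulation of the 1-simplex.)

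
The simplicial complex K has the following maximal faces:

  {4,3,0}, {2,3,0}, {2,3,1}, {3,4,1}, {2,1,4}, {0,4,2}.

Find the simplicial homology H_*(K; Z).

H_0 = Z,  H_1 = 0,  H_2 = Z.

Order the vertices as 0 < 1 < 2 < 3 < 4. Listing each simplex with vertices in this order, K has dimension 2 with simplices:

  0-simplices (5): [0], [1], [2], [3], [4]
  1-simplices (9): [0,2], [0,3], [0,4], [1,2], [1,3], [1,4], [2,3], [2,4], [3,4]
  2-simplices (6): [0,2,3], [0,2,4], [0,3,4], [1,2,3], [1,2,4], [1,3,4]

Hence C_0 ≅ Z^5, C_1 ≅ Z^9, C_2 ≅ Z^6.

∂_1: C_1 → C_0 is given by ∂[p,q] = [q] − [p]. For instance
  ∂[0,3] = [3] − [0].
As a 5×9 matrix over Z this has rank 4, with invariant factors (1,1,1,1).

∂_2: C_2 → C_1 acts by ∂[p,q,r] = [q,r] − [p,r] + [p,q]. For instance
  ∂[0,2,3] = [2,3] − [0,3] + [0,2],
  ∂[0,3,4] = [3,4] − [0,4] + [0,3].
This gives a 9×6 integer matrix of rank 5; reducing to Smith normal form yields diagonal entries (1,1,1,1,1).

Now H_k = ker ∂_k / im ∂_{k+1}, so:

  H_0: rank C_0 − rank ∂_1 = 5 − 4 = 1, and the invariant factors of ∂_1 are all 1, so H_0 = Z.
  H_1: rank ker ∂_1 − rank ∂_2 = (9 − 4) − 5 = 0, and the invariant factors of ∂_2 are all 1, so H_1 = 0.
  H_2: rank ker ∂_2 − rank ∂_3 = (6 − 5) − 0 = 1, and there is no ∂_3, so H_2 = Z.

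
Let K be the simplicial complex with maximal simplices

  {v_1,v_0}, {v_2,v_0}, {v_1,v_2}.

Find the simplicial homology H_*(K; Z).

H_0 = Z,  H_1 = Z.

Fix the vertex order v_0 < v_1 < v_2 and write every simplex with vertices in increasing order. Then dim K = 1 and the simplices of K are:

  0-simplices (3): [v_0], [v_1], [v_2]
  1-simplices (3): [v_0,v_1], [v_0,v_2], [v_1,v_2]

so the chain groups are C_0 ≅ Z^3, C_1 ≅ Z^3.

∂_1: C_1 → C_0 is given by ∂[p,q] = [q] − [p].
The 3×3 boundary matrix has rank 2 and Smith normal form diag(1,1).

Computing H_k = (kernel of ∂_k) / (image of ∂_{k+1}):

  H_0: rank C_0 − rank ∂_1 = 3 − 2 = 1, and the invariant factors of ∂_1 are all 1, so H_0 ≅ Z.
  H_1: rank ker ∂_1 − rank ∂_2 = (3 − 2) − 0 = 1, and there is no ∂_2, so H_1 ≅ Z.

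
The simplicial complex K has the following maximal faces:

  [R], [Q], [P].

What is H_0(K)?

K has 3 vertices.
rank ∂_0 = 0, rank ∂_1 = 0 ⇒ b_0 = 3 − 0 − 0 = 3. So H_0 = Z^3.

H_0 ≅ Z^3.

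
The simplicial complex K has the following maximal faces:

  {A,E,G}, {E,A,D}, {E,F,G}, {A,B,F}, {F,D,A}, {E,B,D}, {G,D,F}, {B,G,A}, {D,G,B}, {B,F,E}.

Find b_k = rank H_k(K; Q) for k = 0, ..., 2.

b_0 = 1, b_1 = 0, b_2 = 0.

Take the total order A < B < D < E < F < G on the vertex set. Then K (dimension 2) consists of the simplices:

  0-simplices (6): A, B, D, E, F, G
  1-simplices (15): AB, AD, AE, AF, AG, BD, BE, BF, BG, DE, DF, DG, EF, EG, FG
  2-simplices (10): ABF, ABG, ADE, ADF, AEG, BDE, BDG, BEF, DFG, EFG

Hence C_0 ≅ Z^6, C_1 ≅ Z^15, C_2 ≅ Z^10.

Boundary ∂_1: C_1 → C_0 maps an edge to its endpoints' difference, ∂[p,q] = q − p.
The 6×15 boundary matrix has rank 5 and Smith normal form diag(1,1,1,1,1).

∂_2: C_2 → C_1 acts by ∂[p,q,r] = [q,r] − [p,r] + [p,q]. For instance
  ∂ADF = DF − AF + AD,
  ∂BDE = DE − BE + BD.
As a 15×10 matrix over Z this has rank 10, with invariant factors (1,1,1,1,1,1,1,1,1,2).

From H_k ≅ ker(∂_k) / im(∂_{k+1}) we obtain:

  H_0: rank C_0 − rank ∂_1 = 6 − 5 = 1, and the invariant factors of ∂_1 are all 1, so H_0 ≅ Z.
  H_1: rank ker ∂_1 − rank ∂_2 = (15 − 5) − 10 = 0, and ∂_2 has invariant factor 2 > 1, so H_1 ≅ Z/2.
  H_2: rank ker ∂_2 − rank ∂_3 = (10 − 10) − 0 = 0, and there is no ∂_3, so H_2 ≅ 0.

Hence the Betti numbers are b_0 = 1, b_1 = 0, b_2 = 0.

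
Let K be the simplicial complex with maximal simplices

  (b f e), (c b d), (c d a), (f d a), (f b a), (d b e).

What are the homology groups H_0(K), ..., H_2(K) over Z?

H_0 ≅ Z,  H_1 ≅ Z,  H_2 = 0.

K has 6 vertices, 12 edges, 6 triangles.
rank ∂_0 = 0, rank ∂_1 = 5 ⇒ b_0 = 6 − 0 − 5 = 1; all invariant factors of ∂_1 are 1 so no torsion. So H_0 ≅ Z.
rank ∂_1 = 5, rank ∂_2 = 6 ⇒ b_1 = 12 − 5 − 6 = 1; all invariant factors of ∂_2 are 1 so no torsion. So H_1 ≅ Z.
rank ∂_2 = 6, rank ∂_3 = 0 ⇒ b_2 = 6 − 6 − 0 = 0. So H_2 ≅ 0.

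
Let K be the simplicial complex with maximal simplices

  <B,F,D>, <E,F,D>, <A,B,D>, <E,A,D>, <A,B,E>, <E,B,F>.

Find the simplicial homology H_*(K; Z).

K has 5 vertices, 9 edges, 6 triangles.
rank ∂_0 = 0, rank ∂_1 = 4 ⇒ b_0 = 5 − 0 − 4 = 1; all invariant factors of ∂_1 are 1 so no torsion. So H_0 = Z.
rank ∂_1 = 4, rank ∂_2 = 5 ⇒ b_1 = 9 − 4 − 5 = 0; all invariant factors of ∂_2 are 1 so no torsion. So H_1 = 0.
rank ∂_2 = 5, rank ∂_3 = 0 ⇒ b_2 = 6 − 5 − 0 = 1. So H_2 = Z.

H_0 = Z,  H_1 = 0,  H_2 = Z.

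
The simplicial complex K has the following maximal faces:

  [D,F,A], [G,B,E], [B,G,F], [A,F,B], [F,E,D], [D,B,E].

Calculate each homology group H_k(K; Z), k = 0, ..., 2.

H_0 ≅ Z,  H_1 ≅ Z,  H_2 = 0.

K has 6 vertices, 12 edges, 6 triangles.
rank ∂_0 = 0, rank ∂_1 = 5 ⇒ b_0 = 6 − 0 − 5 = 1; all invariant factors of ∂_1 are 1 so no torsion. So H_0 = Z.
rank ∂_1 = 5, rank ∂_2 = 6 ⇒ b_1 = 12 − 5 − 6 = 1; all invariant factors of ∂_2 are 1 so no torsion. So H_1 = Z.
rank ∂_2 = 6, rank ∂_3 = 0 ⇒ b_2 = 6 − 6 − 0 = 0. So H_2 = 0.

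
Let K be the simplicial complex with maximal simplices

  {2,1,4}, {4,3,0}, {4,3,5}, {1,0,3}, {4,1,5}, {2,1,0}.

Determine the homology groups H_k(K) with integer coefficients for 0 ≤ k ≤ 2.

Order the vertices as 0 < 1 < 2 < 3 < 4 < 5. Listing each simplex with vertices in this order, K has dimension 2 with simplices:

  0-simplices (6): [0], [1], [2], [3], [4], [5]
  1-simplices (12): [0,1], [0,2], [0,3], [0,4], [1,2], [1,3], [1,4], [1,5], [2,4], [3,4], [3,5], [4,5]
  2-simplices (6): [0,1,2], [0,1,3], [0,3,4], [1,2,4], [1,4,5], [3,4,5]

giving chain groups C_0 ≅ Z^6, C_1 ≅ Z^12, C_2 ≅ Z^6.

Boundary ∂_1: C_1 → C_0 is given by ∂[p,q] = [q] − [p].
As a 6×12 matrix over Z this has rank 5, with invariant factors (1,1,1,1,1).

Boundary ∂_2: C_2 → C_1 acts by ∂[p,q,r] = [q,r] − [p,r] + [p,q]. For instance
  ∂[3,4,5] = [4,5] − [3,5] + [3,4],
  ∂[0,1,3] = [1,3] − [0,3] + [0,1].
This gives a 12×6 integer matrix of rank 6; reducing to Smith normal form yields diagonal entries (1,1,1,1,1,1).

From H_k ≅ ker(∂_k) / im(∂_{k+1}) we obtain:

  H_0: rank C_0 − rank ∂_1 = 6 − 5 = 1, and the invariant factors of ∂_1 are all 1, so H_0 = Z.
  H_1: rank ker ∂_1 − rank ∂_2 = (12 − 5) − 6 = 1, and the invariant factors of ∂_2 are all 1, so H_1 = Z.
  H_2: rank ker ∂_2 − rank ∂_3 = (6 − 6) − 0 = 0, and there is no ∂_3, so H_2 = 0.

H_0 ≅ Z,  H_1 ≅ Z,  H_2 = 0.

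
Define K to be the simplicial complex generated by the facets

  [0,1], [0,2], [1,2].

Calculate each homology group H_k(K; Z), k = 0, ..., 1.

H_0 = Z,  H_1 = Z.

Take the total order 0 < 1 < 2 on the vertex set. Then K (dimension 1) consists of the simplices:

  0-simplices (3): [0], [1], [2]
  1-simplices (3): [0,1], [0,2], [1,2]

so the chain groups are C_0 ≅ Z^3, C_1 ≅ Z^3.

Boundary ∂_1: C_1 → C_0 sends each edge [p,q] (with p < q) to q − p.
The 3×3 boundary matrix has rank 2 and Smith normal form diag(1,1).

From H_k ≅ ker(∂_k) / im(∂_{k+1}) we obtain:

  H_0: rank C_0 − rank ∂_1 = 3 − 2 = 1, and the invariant factors of ∂_1 are all 1, so H_0 ≅ Z.
  H_1: rank ker ∂_1 − rank ∂_2 = (3 − 2) − 0 = 1, and there is no ∂_2, so H_1 ≅ Z.

As a check, the Euler characteristic is 3 − 3 = 0, which agrees with 1 − 1 = 0.
(K is a triangulation of the circle S^1.)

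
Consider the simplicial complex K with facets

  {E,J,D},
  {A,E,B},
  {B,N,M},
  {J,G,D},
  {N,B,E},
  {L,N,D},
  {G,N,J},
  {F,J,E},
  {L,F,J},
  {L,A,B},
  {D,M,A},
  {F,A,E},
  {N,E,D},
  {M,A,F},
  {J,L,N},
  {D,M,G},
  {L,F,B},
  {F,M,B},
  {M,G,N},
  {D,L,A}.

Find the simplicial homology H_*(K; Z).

H_0 = Z,  H_1 = Z ⊕ Z/2Z,  H_2 = 0.

Order the vertices as A < B < D < E < F < G < J < L < M < N. Listing each simplex with vertices in this order, K has dimension 2 with simplices:

  0-simplices (10): A, B, D, E, F, G, J, L, M, N
  1-simplices (30): AB, AD, AE, AF, AL, AM, BE, BF, BL, BM, BN, DE, DG, DJ, DL, DM, DN, EF, EJ, EN, FJ, FL, FM, GJ, GM, GN, JL, JN, LN, MN
  2-simplices (20): ABE, ABL, ADL, ADM, AEF, AFM, BEN, BFL, BFM, BMN, DEJ, DEN, DGJ, DGM, DLN, EFJ, FJL, GJN, GMN, JLN

Hence C_0 ≅ Z^10, C_1 ≅ Z^30, C_2 ≅ Z^20.

Boundary ∂_1: C_1 → C_0 is given by ∂[p,q] = [q] − [p]. For instance
  ∂EF = F − E.
The resulting 10×30 matrix has rank 9, and its Smith normal form has invariant factors (1,1,1,1,1,1,1,1,1).

Boundary ∂_2: C_2 → C_1 sends each 2-simplex [p,q,r] to [q,r] − [p,r] + [p,q]. For instance
  ∂GJN = JN − GN + GJ,
  ∂AFM = FM − AM + AF.
The 30×20 boundary matrix has rank 20 and Smith normal form diag(1,1,1,1,1,1,1,1,1,1,1,1,1,1,1,1,1,1,1,2).

From H_k ≅ ker(∂_k) / im(∂_{k+1}) we obtain:

  H_0: rank C_0 − rank ∂_1 = 10 − 9 = 1, and the invariant factors of ∂_1 are all 1, so H_0 ≅ Z.
  H_1: rank ker ∂_1 − rank ∂_2 = (30 − 9) − 20 = 1, and ∂_2 has invariant factor 2 > 1, so H_1 ≅ Z ⊕ Z/2Z.
  H_2: rank ker ∂_2 − rank ∂_3 = (20 − 20) − 0 = 0, and there is no ∂_3, so H_2 ≅ 0.

(K is a triangulation of the Klein bottle.)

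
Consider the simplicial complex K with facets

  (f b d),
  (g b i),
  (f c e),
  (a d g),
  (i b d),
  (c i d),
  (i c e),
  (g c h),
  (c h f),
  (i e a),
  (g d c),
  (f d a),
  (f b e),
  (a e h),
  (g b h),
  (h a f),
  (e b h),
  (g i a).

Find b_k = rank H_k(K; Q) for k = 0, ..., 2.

b_0 = 1, b_1 = 1, b_2 = 0.

Fix the vertex order a < b < c < d < e < f < g < h < i and write every simplex with vertices in increasing order. Then dim K = 2 and the simplices of K are:

  0-simplices (9): a, b, c, d, e, f, g, h, i
  1-simplices (27): ad, ae, af, ag, ah, ai, bd, be, bf, bg, bh, bi, cd, ce, cf, cg, ch, ci, df, dg, di, ef, eh, ei, fh, gh, gi
  2-simplices (18): adf, adg, aeh, aei, afh, agi, bdf, bdi, bef, beh, bgh, bgi, cdg, cdi, cef, cei, cfh, cgh

giving chain groups C_0 ≅ Z^9, C_1 ≅ Z^27, C_2 ≅ Z^18.

The boundary map ∂_1: C_1 → C_0 maps an edge to its endpoints' difference, ∂[p,q] = q − p. For instance
  ∂ce = e − c.
As a 9×27 matrix over Z this has rank 8, with invariant factors (1,1,1,1,1,1,1,1).

∂_2: C_2 → C_1 sends each 2-simplex [p,q,r] to [q,r] − [p,r] + [p,q]. For instance
  ∂bdf = df − bf + bd,
  ∂bgi = gi − bi + bg.
As a 27×18 matrix over Z this has rank 18, with invariant factors (1,1,1,1,1,1,1,1,1,1,1,1,1,1,1,1,1,2).

Now H_k = ker ∂_k / im ∂_{k+1}, so:

  H_0: rank C_0 − rank ∂_1 = 9 − 8 = 1, and the invariant factors of ∂_1 are all 1, so H_0 = Z.
  H_1: rank ker ∂_1 − rank ∂_2 = (27 − 8) − 18 = 1, and ∂_2 has invariant factor 2 > 1, so H_1 = Z ⊕ Z_2.
  H_2: rank ker ∂_2 − rank ∂_3 = (18 − 18) − 0 = 0, and there is no ∂_3, so H_2 = 0.

Hence the Betti numbers are b_0 = 1, b_1 = 1, b_2 = 0.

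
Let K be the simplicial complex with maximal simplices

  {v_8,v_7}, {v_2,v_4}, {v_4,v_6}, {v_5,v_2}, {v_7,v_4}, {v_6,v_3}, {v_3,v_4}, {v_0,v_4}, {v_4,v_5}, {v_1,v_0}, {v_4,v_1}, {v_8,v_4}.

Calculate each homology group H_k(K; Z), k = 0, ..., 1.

Order the vertices as v_0 < v_1 < v_2 < v_3 < v_4 < v_5 < v_6 < v_7 < v_8. Listing each simplex with vertices in this order, K has dimension 1 with simplices:

  0-simplices (9): [v_0], [v_1], [v_2], [v_3], [v_4], [v_5], [v_6], [v_7], [v_8]
  1-simplices (12): [v_0,v_1], [v_0,v_4], [v_1,v_4], [v_2,v_4], [v_2,v_5], [v_3,v_4], [v_3,v_6], [v_4,v_5], [v_4,v_6], [v_4,v_7], [v_4,v_8], [v_7,v_8]

so the chain groups are C_0 ≅ Z^9, C_1 ≅ Z^12.

∂_1: C_1 → C_0 is given by ∂[p,q] = [q] − [p].
The 9×12 boundary matrix has rank 8 and Smith normal form diag(1,1,1,1,1,1,1,1).

Reading off H_k = ker ∂_k / im ∂_{k+1}:

  H_0: rank C_0 − rank ∂_1 = 9 − 8 = 1, and the invariant factors of ∂_1 are all 1, so H_0 = Z.
  H_1: rank ker ∂_1 − rank ∂_2 = (12 − 8) − 0 = 4, and there is no ∂_2, so H_1 = Z^4.

As a check, the Euler characteristic is 9 − 12 = -3, which agrees with 1 − 4 = -3.

H_0 ≅ Z,  H_1 ≅ Z^4.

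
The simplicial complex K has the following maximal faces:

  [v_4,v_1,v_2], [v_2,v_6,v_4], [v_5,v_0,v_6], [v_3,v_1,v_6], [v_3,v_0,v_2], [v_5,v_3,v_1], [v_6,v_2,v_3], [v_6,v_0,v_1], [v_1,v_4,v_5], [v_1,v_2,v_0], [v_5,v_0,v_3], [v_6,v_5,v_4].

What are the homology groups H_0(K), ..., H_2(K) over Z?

H_0 ≅ Z,  H_1 ≅ Z/2,  H_2 = 0.

K has 7 vertices, 18 edges, 12 triangles.
rank ∂_0 = 0, rank ∂_1 = 6 ⇒ b_0 = 7 − 0 − 6 = 1; all invariant factors of ∂_1 are 1 so no torsion. So H_0 = Z.
rank ∂_1 = 6, rank ∂_2 = 12 ⇒ b_1 = 18 − 6 − 12 = 0; ∂_2 has invariant factor(s) [2] giving torsion. So H_1 = Z/2.
rank ∂_2 = 12, rank ∂_3 = 0 ⇒ b_2 = 12 − 12 − 0 = 0. So H_2 = 0.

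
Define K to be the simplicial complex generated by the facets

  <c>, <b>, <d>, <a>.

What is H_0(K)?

H_0 ≅ Z^4.

Take the total order a < b < c < d on the vertex set. Then K (dimension 0) consists of the simplices:

  0-simplices (4): a, b, c, d

so the chain groups are C_0 ≅ Z^4.

Reading off H_k = ker ∂_k / im ∂_{k+1}:

  H_0: rank C_0 − rank ∂_1 = 4 − 0 = 4, and there is no ∂_1, so H_0 ≅ Z^4.

(K is a triangulation of a set of 4 points.)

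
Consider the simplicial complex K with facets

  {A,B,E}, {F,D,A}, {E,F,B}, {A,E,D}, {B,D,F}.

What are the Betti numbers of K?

b_0 = 1, b_1 = 1, b_2 = 0.

We work with the vertex ordering A < B < D < E < F. The simplices of K, each written with vertices in increasing order, are:

  0-simplices (5): A, B, D, E, F
  1-simplices (10): AB, AD, AE, AF, BD, BE, BF, DE, DF, EF
  2-simplices (5): ABE, ADE, ADF, BDF, BEF

Hence C_0 ≅ Z^5, C_1 ≅ Z^10, C_2 ≅ Z^5.

Boundary ∂_1: C_1 → C_0 maps an edge to its endpoints' difference, ∂[p,q] = q − p. For instance
  ∂DF = F − D.
The resulting 5×10 matrix has rank 4, and its Smith normal form has invariant factors (1,1,1,1).

∂_2: C_2 → C_1 maps a triangle to the signed sum of its edges. For instance
  ∂ABE = BE − AE + AB,
  ∂BDF = DF − BF + BD.
As a 10×5 matrix over Z this has rank 5, with invariant factors (1,1,1,1,1).

Now H_k = ker ∂_k / im ∂_{k+1}, so:

  H_0: rank C_0 − rank ∂_1 = 5 − 4 = 1, and the invariant factors of ∂_1 are all 1, so H_0 ≅ Z.
  H_1: rank ker ∂_1 − rank ∂_2 = (10 − 4) − 5 = 1, and the invariant factors of ∂_2 are all 1, so H_1 ≅ Z.
  H_2: rank ker ∂_2 − rank ∂_3 = (5 − 5) − 0 = 0, and there is no ∂_3, so H_2 ≅ 0.

(K is a triangulation of the Möbius band.)

Hence the Betti numbers are b_0 = 1, b_1 = 1, b_2 = 0.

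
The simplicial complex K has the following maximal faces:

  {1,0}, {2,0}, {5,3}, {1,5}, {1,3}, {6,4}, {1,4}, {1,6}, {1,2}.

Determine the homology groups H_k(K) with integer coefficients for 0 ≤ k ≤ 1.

Fix the vertex order 0 < 1 < 2 < 3 < 4 < 5 < 6 and write every simplex with vertices in increasing order. Then dim K = 1 and the simplices of K are:

  0-simplices (7): [0], [1], [2], [3], [4], [5], [6]
  1-simplices (9): [0,1], [0,2], [1,2], [1,3], [1,4], [1,5], [1,6], [3,5], [4,6]

giving chain groups C_0 ≅ Z^7, C_1 ≅ Z^9.

Boundary ∂_1: C_1 → C_0 maps an edge to its endpoints' difference, ∂[p,q] = q − p.
The resulting 7×9 matrix has rank 6, and its Smith normal form has invariant factors (1,1,1,1,1,1).

Computing H_k = (kernel of ∂_k) / (image of ∂_{k+1}):

  H_0: rank C_0 − rank ∂_1 = 7 − 6 = 1, and the invariant factors of ∂_1 are all 1, so H_0 = Z.
  H_1: rank ker ∂_1 − rank ∂_2 = (9 − 6) − 0 = 3, and there is no ∂_2, so H_1 = Z^3.

As a check, the Euler characteristic is 7 − 9 = -2, which agrees with 1 − 3 = -2.

H_0 = Z,  H_1 = Z^3.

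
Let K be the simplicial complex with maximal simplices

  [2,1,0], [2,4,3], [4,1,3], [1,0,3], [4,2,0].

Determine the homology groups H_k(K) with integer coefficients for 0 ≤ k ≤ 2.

K has 5 vertices, 10 edges, 5 triangles.
rank ∂_0 = 0, rank ∂_1 = 4 ⇒ b_0 = 5 − 0 − 4 = 1; all invariant factors of ∂_1 are 1 so no torsion. So H_0 ≅ Z.
rank ∂_1 = 4, rank ∂_2 = 5 ⇒ b_1 = 10 − 4 − 5 = 1; all invariant factors of ∂_2 are 1 so no torsion. So H_1 ≅ Z.
rank ∂_2 = 5, rank ∂_3 = 0 ⇒ b_2 = 5 − 5 − 0 = 0. So H_2 ≅ 0.

H_0 ≅ Z,  H_1 ≅ Z,  H_2 = 0.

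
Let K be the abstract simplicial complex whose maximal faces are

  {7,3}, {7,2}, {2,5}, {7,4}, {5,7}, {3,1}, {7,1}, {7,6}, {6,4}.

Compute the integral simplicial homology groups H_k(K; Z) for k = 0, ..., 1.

Order the vertices as 1 < 2 < 3 < 4 < 5 < 6 < 7. Listing each simplex with vertices in this order, K has dimension 1 with simplices:

  0-simplices (7): [1], [2], [3], [4], [5], [6], [7]
  1-simplices (9): [1,3], [1,7], [2,5], [2,7], [3,7], [4,6], [4,7], [5,7], [6,7]

so the chain groups are C_0 ≅ Z^7, C_1 ≅ Z^9.

Boundary ∂_1: C_1 → C_0 maps an edge to its endpoints' difference, ∂[p,q] = q − p.
This gives a 7×9 integer matrix of rank 6; reducing to Smith normal form yields diagonal entries (1,1,1,1,1,1).

Computing H_k = (kernel of ∂_k) / (image of ∂_{k+1}):

  H_0: rank C_0 − rank ∂_1 = 7 − 6 = 1, and the invariant factors of ∂_1 are all 1, so H_0 = Z.
  H_1: rank ker ∂_1 − rank ∂_2 = (9 − 6) − 0 = 3, and there is no ∂_2, so H_1 = Z^3.

H_0 = Z,  H_1 = Z^3.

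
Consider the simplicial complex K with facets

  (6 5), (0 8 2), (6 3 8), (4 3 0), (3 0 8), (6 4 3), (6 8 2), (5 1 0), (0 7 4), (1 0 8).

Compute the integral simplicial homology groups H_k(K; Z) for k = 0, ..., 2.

H_0 ≅ Z,  H_1 ≅ Z,  H_2 = 0.

K has 9 vertices, 18 edges, 9 triangles.
rank ∂_0 = 0, rank ∂_1 = 8 ⇒ b_0 = 9 − 0 − 8 = 1; all invariant factors of ∂_1 are 1 so no torsion. So H_0 = Z.
rank ∂_1 = 8, rank ∂_2 = 9 ⇒ b_1 = 18 − 8 − 9 = 1; all invariant factors of ∂_2 are 1 so no torsion. So H_1 = Z.
rank ∂_2 = 9, rank ∂_3 = 0 ⇒ b_2 = 9 − 9 − 0 = 0. So H_2 = 0.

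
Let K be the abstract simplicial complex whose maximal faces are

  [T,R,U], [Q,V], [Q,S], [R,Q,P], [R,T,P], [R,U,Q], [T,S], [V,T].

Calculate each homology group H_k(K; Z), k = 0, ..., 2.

Order the vertices as P < Q < R < S < T < U < V. Listing each simplex with vertices in this order, K has dimension 2 with simplices:

  0-simplices (7): P, Q, R, S, T, U, V
  1-simplices (12): PQ, PR, PT, QR, QS, QU, QV, RT, RU, ST, TU, TV
  2-simplices (4): PQR, PRT, QRU, RTU

Hence C_0 ≅ Z^7, C_1 ≅ Z^12, C_2 ≅ Z^4.

Boundary ∂_1: C_1 → C_0 maps an edge to its endpoints' difference, ∂[p,q] = q − p. For instance
  ∂TV = V − T.
This gives a 7×12 integer matrix of rank 6; reducing to Smith normal form yields diagonal entries (1,1,1,1,1,1).

∂_2: C_2 → C_1 acts by ∂[p,q,r] = [q,r] − [p,r] + [p,q]. For instance
  ∂RTU = TU − RU + RT,
  ∂QRU = RU − QU + QR.
The resulting 12×4 matrix has rank 4, and its Smith normal form has invariant factors (1,1,1,1).

Computing H_k = (kernel of ∂_k) / (image of ∂_{k+1}):

  H_0: rank C_0 − rank ∂_1 = 7 − 6 = 1, and the invariant factors of ∂_1 are all 1, so H_0 = Z.
  H_1: rank ker ∂_1 − rank ∂_2 = (12 − 6) − 4 = 2, and the invariant factors of ∂_2 are all 1, so H_1 = Z^2.
  H_2: rank ker ∂_2 − rank ∂_3 = (4 − 4) − 0 = 0, and there is no ∂_3, so H_2 = 0.

H_0 ≅ Z,  H_1 ≅ Z^2,  H_2 = 0.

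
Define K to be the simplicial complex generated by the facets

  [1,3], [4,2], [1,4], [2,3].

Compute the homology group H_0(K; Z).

H_0 = Z.

Take the total order 1 < 2 < 3 < 4 on the vertex set. Then K (dimension 1) consists of the simplices:

  0-simplices (4): [1], [2], [3], [4]
  1-simplices (4): [1,3], [1,4], [2,3], [2,4]

Hence C_0 ≅ Z^4, C_1 ≅ Z^4.

Boundary ∂_1: C_1 → C_0 maps an edge to its endpoints' difference, ∂[p,q] = q − p. For instance
  ∂[1,4] = [4] − [1].
As a 4×4 matrix over Z this has rank 3, with invariant factors (1,1,1).

Now H_k = ker ∂_k / im ∂_{k+1}, so:

  H_0: rank C_0 − rank ∂_1 = 4 − 3 = 1, and the invariant factors of ∂_1 are all 1, so H_0 ≅ Z.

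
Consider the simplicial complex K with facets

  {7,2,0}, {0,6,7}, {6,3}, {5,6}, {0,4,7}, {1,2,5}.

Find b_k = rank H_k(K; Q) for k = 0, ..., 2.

Take the total order 0 < 1 < 2 < 3 < 4 < 5 < 6 < 7 on the vertex set. Then K (dimension 2) consists of the simplices:

  0-simplices (8): [0], [1], [2], [3], [4], [5], [6], [7]
  1-simplices (12): [0,2], [0,4], [0,6], [0,7], [1,2], [1,5], [2,5], [2,7], [3,6], [4,7], [5,6], [6,7]
  2-simplices (4): [0,2,7], [0,4,7], [0,6,7], [1,2,5]

giving chain groups C_0 ≅ Z^8, C_1 ≅ Z^12, C_2 ≅ Z^4.

The boundary map ∂_1: C_1 → C_0 is given by ∂[p,q] = [q] − [p].
This gives a 8×12 integer matrix of rank 7; reducing to Smith normal form yields diagonal entries (1,1,1,1,1,1,1).

∂_2: C_2 → C_1 acts by ∂[p,q,r] = [q,r] − [p,r] + [p,q]. For instance
  ∂[0,6,7] = [6,7] − [0,7] + [0,6],
  ∂[0,2,7] = [2,7] − [0,7] + [0,2].
This gives a 12×4 integer matrix of rank 4; reducing to Smith normal form yields diagonal entries (1,1,1,1).

From H_k ≅ ker(∂_k) / im(∂_{k+1}) we obtain:

  H_0: rank C_0 − rank ∂_1 = 8 − 7 = 1, and the invariant factors of ∂_1 are all 1, so H_0 = Z.
  H_1: rank ker ∂_1 − rank ∂_2 = (12 − 7) − 4 = 1, and the invariant factors of ∂_2 are all 1, so H_1 = Z.
  H_2: rank ker ∂_2 − rank ∂_3 = (4 − 4) − 0 = 0, and there is no ∂_3, so H_2 = 0.

As a check, the Euler characteristic is 8 − 12 + 4 = 0, which agrees with 1 − 1 + 0 = 0.

Hence the Betti numbers are b_0 = 1, b_1 = 1, b_2 = 0.

b_0 = 1, b_1 = 1, b_2 = 0.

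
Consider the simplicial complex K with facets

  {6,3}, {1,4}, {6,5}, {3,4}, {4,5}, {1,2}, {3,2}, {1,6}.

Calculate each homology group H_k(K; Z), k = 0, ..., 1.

H_0 = Z,  H_1 = Z^3.

Fix the vertex order 1 < 2 < 3 < 4 < 5 < 6 and write every simplex with vertices in increasing order. Then dim K = 1 and the simplices of K are:

  0-simplices (6): [1], [2], [3], [4], [5], [6]
  1-simplices (8): [1,2], [1,4], [1,6], [2,3], [3,4], [3,6], [4,5], [5,6]

Hence C_0 ≅ Z^6, C_1 ≅ Z^8.

Boundary ∂_1: C_1 → C_0 is given by ∂[p,q] = [q] − [p].
The resulting 6×8 matrix has rank 5, and its Smith normal form has invariant factors (1,1,1,1,1).

From H_k ≅ ker(∂_k) / im(∂_{k+1}) we obtain:

  H_0: rank C_0 − rank ∂_1 = 6 − 5 = 1, and the invariant factors of ∂_1 are all 1, so H_0 = Z.
  H_1: rank ker ∂_1 − rank ∂_2 = (8 − 5) − 0 = 3, and there is no ∂_2, so H_1 = Z^3.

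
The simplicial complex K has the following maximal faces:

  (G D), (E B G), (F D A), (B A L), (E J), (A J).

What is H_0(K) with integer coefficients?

K has 8 vertices, 12 edges, 3 triangles.
rank ∂_0 = 0, rank ∂_1 = 7 ⇒ b_0 = 8 − 0 − 7 = 1; all invariant factors of ∂_1 are 1 so no torsion. So H_0 ≅ Z.

H_0 = Z.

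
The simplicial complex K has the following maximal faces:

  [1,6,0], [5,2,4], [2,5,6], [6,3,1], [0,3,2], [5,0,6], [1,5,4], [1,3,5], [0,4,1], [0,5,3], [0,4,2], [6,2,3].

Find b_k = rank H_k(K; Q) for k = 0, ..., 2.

K has 7 vertices, 18 edges, 12 triangles.
rank ∂_0 = 0, rank ∂_1 = 6 ⇒ b_0 = 7 − 0 − 6 = 1; all invariant factors of ∂_1 are 1 so no torsion. So H_0 = Z.
rank ∂_1 = 6, rank ∂_2 = 12 ⇒ b_1 = 18 − 6 − 12 = 0; ∂_2 has invariant factor(s) [2] giving torsion. So H_1 = Z/2Z.
rank ∂_2 = 12, rank ∂_3 = 0 ⇒ b_2 = 12 − 12 − 0 = 0. So H_2 = 0.

b_0 = 1, b_1 = 0, b_2 = 0.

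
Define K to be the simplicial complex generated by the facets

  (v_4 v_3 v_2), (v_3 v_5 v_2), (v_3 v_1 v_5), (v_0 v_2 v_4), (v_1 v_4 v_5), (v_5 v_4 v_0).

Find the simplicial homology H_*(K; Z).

Order the vertices as v_0 < v_1 < v_2 < v_3 < v_4 < v_5. Listing each simplex with vertices in this order, K has dimension 2 with simplices:

  0-simplices (6): [v_0], [v_1], [v_2], [v_3], [v_4], [v_5]
  1-simplices (12): [v_0,v_2], [v_0,v_4], [v_0,v_5], [v_1,v_3], [v_1,v_4], [v_1,v_5], [v_2,v_3], [v_2,v_4], [v_2,v_5], [v_3,v_4], [v_3,v_5], [v_4,v_5]
  2-simplices (6): [v_0,v_2,v_4], [v_0,v_4,v_5], [v_1,v_3,v_5], [v_1,v_4,v_5], [v_2,v_3,v_4], [v_2,v_3,v_5]

giving chain groups C_0 ≅ Z^6, C_1 ≅ Z^12, C_2 ≅ Z^6.

The boundary map ∂_1: C_1 → C_0 is given by ∂[p,q] = [q] − [p]. For instance
  ∂[v_0,v_2] = [v_2] − [v_0].
This gives a 6×12 integer matrix of rank 5; reducing to Smith normal form yields diagonal entries (1,1,1,1,1).

The boundary map ∂_2: C_2 → C_1 maps a triangle to the signed sum of its edges. For instance
  ∂[v_0,v_2,v_4] = [v_2,v_4] − [v_0,v_4] + [v_0,v_2],
  ∂[v_1,v_4,v_5] = [v_4,v_5] − [v_1,v_5] + [v_1,v_4].
This gives a 12×6 integer matrix of rank 6; reducing to Smith normal form yields diagonal entries (1,1,1,1,1,1).

From H_k ≅ ker(∂_k) / im(∂_{k+1}) we obtain:

  H_0: rank C_0 − rank ∂_1 = 6 − 5 = 1, and the invariant factors of ∂_1 are all 1, so H_0 ≅ Z.
  H_1: rank ker ∂_1 − rank ∂_2 = (12 − 5) − 6 = 1, and the invariant factors of ∂_2 are all 1, so H_1 ≅ Z.
  H_2: rank ker ∂_2 − rank ∂_3 = (6 − 6) − 0 = 0, and there is no ∂_3, so H_2 ≅ 0.

(K is a triangulation of the cylinder S^1 x I.)

H_0 = Z,  H_1 = Z,  H_2 = 0.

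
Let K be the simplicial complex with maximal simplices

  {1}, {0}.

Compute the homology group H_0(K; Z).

H_0 = Z^2.

Fix the vertex order 0 < 1 and write every simplex with vertices in increasing order. Then dim K = 0 and the simplices of K are:

  0-simplices (2): [0], [1]

giving chain groups C_0 ≅ Z^2.

Computing H_k = (kernel of ∂_k) / (image of ∂_{k+1}):

  H_0: rank C_0 − rank ∂_1 = 2 − 0 = 2, and there is no ∂_1, so H_0 = Z^2.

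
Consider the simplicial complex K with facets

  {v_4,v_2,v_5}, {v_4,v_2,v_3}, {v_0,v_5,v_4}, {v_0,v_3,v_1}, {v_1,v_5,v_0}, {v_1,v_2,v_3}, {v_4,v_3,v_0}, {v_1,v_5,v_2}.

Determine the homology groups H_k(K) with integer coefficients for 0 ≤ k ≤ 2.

H_0 = Z,  H_1 = 0,  H_2 = Z.

Order the vertices as v_0 < v_1 < v_2 < v_3 < v_4 < v_5. Listing each simplex with vertices in this order, K has dimension 2 with simplices:

  0-simplices (6): [v_0], [v_1], [v_2], [v_3], [v_4], [v_5]
  1-simplices (12): [v_0,v_1], [v_0,v_3], [v_0,v_4], [v_0,v_5], [v_1,v_2], [v_1,v_3], [v_1,v_5], [v_2,v_3], [v_2,v_4], [v_2,v_5], [v_3,v_4], [v_4,v_5]
  2-simplices (8): [v_0,v_1,v_3], [v_0,v_1,v_5], [v_0,v_3,v_4], [v_0,v_4,v_5], [v_1,v_2,v_3], [v_1,v_2,v_5], [v_2,v_3,v_4], [v_2,v_4,v_5]

giving chain groups C_0 ≅ Z^6, C_1 ≅ Z^12, C_2 ≅ Z^8.

∂_1: C_1 → C_0 is given by ∂[p,q] = [q] − [p]. For instance
  ∂[v_0,v_1] = [v_1] − [v_0].
This gives a 6×12 integer matrix of rank 5; reducing to Smith normal form yields diagonal entries (1,1,1,1,1).

∂_2: C_2 → C_1 maps a triangle to the signed sum of its edges. For instance
  ∂[v_0,v_3,v_4] = [v_3,v_4] − [v_0,v_4] + [v_0,v_3],
  ∂[v_1,v_2,v_3] = [v_2,v_3] − [v_1,v_3] + [v_1,v_2].
The resulting 12×8 matrix has rank 7, and its Smith normal form has invariant factors (1,1,1,1,1,1,1).

Computing H_k = (kernel of ∂_k) / (image of ∂_{k+1}):

  H_0: rank C_0 − rank ∂_1 = 6 − 5 = 1, and the invariant factors of ∂_1 are all 1, so H_0 = Z.
  H_1: rank ker ∂_1 − rank ∂_2 = (12 − 5) − 7 = 0, and the invariant factors of ∂_2 are all 1, so H_1 = 0.
  H_2: rank ker ∂_2 − rank ∂_3 = (8 − 7) − 0 = 1, and there is no ∂_3, so H_2 = Z.

As a check, the Euler characteristic is 6 − 12 + 8 = 2, which agrees with 1 − 0 + 1 = 2.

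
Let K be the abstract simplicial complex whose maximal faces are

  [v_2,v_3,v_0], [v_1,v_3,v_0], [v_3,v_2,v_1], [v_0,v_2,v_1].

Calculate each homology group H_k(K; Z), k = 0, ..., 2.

Fix the vertex order v_0 < v_1 < v_2 < v_3 and write every simplex with vertices in increasing order. Then dim K = 2 and the simplices of K are:

  0-simplices (4): [v_0], [v_1], [v_2], [v_3]
  1-simplices (6): [v_0,v_1], [v_0,v_2], [v_0,v_3], [v_1,v_2], [v_1,v_3], [v_2,v_3]
  2-simplices (4): [v_0,v_1,v_2], [v_0,v_1,v_3], [v_0,v_2,v_3], [v_1,v_2,v_3]

so the chain groups are C_0 ≅ Z^4, C_1 ≅ Z^6, C_2 ≅ Z^4.

∂_1: C_1 → C_0 is given by ∂[p,q] = [q] − [p]. For instance
  ∂[v_2,v_3] = [v_3] − [v_2].
As a 4×6 matrix over Z this has rank 3, with invariant factors (1,1,1).

Boundary ∂_2: C_2 → C_1 acts by ∂[p,q,r] = [q,r] − [p,r] + [p,q]. For instance
  ∂[v_0,v_1,v_3] = [v_1,v_3] − [v_0,v_3] + [v_0,v_1],
  ∂[v_0,v_1,v_2] = [v_1,v_2] − [v_0,v_2] + [v_0,v_1].
The 6×4 boundary matrix has rank 3 and Smith normal form diag(1,1,1).

From H_k ≅ ker(∂_k) / im(∂_{k+1}) we obtain:

  H_0: rank C_0 − rank ∂_1 = 4 − 3 = 1, and the invariant factors of ∂_1 are all 1, so H_0 ≅ Z.
  H_1: rank ker ∂_1 − rank ∂_2 = (6 − 3) − 3 = 0, and the invariant factors of ∂_2 are all 1, so H_1 ≅ 0.
  H_2: rank ker ∂_2 − rank ∂_3 = (4 − 3) − 0 = 1, and there is no ∂_3, so H_2 ≅ Z.

As a check, the Euler characteristic is 4 − 6 + 4 = 2, which agrees with 1 − 0 + 1 = 2.

H_0 ≅ Z,  H_1 = 0,  H_2 ≅ Z.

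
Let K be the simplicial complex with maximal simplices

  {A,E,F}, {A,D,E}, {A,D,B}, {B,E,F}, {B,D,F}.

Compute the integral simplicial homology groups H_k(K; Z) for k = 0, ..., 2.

H_0 = Z,  H_1 = Z,  H_2 = 0.

We work with the vertex ordering A < B < D < E < F. The simplices of K, each written with vertices in increasing order, are:

  0-simplices (5): A, B, D, E, F
  1-simplices (10): AB, AD, AE, AF, BD, BE, BF, DE, DF, EF
  2-simplices (5): ABD, ADE, AEF, BDF, BEF

so the chain groups are C_0 ≅ Z^5, C_1 ≅ Z^10, C_2 ≅ Z^5.

∂_1: C_1 → C_0 is given by ∂[p,q] = [q] − [p].
The resulting 5×10 matrix has rank 4, and its Smith normal form has invariant factors (1,1,1,1).

The boundary map ∂_2: C_2 → C_1 sends each 2-simplex [p,q,r] to [q,r] − [p,r] + [p,q]. For instance
  ∂BEF = EF − BF + BE,
  ∂ADE = DE − AE + AD.
The 10×5 boundary matrix has rank 5 and Smith normal form diag(1,1,1,1,1).

Reading off H_k = ker ∂_k / im ∂_{k+1}:

  H_0: rank C_0 − rank ∂_1 = 5 − 4 = 1, and the invariant factors of ∂_1 are all 1, so H_0 = Z.
  H_1: rank ker ∂_1 − rank ∂_2 = (10 − 4) − 5 = 1, and the invariant factors of ∂_2 are all 1, so H_1 = Z.
  H_2: rank ker ∂_2 − rank ∂_3 = (5 − 5) − 0 = 0, and there is no ∂_3, so H_2 = 0.

(K is a triangulation of the Möbius band.)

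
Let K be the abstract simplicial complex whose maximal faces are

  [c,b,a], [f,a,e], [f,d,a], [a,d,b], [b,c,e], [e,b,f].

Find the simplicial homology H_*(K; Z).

H_0 = Z,  H_1 = Z,  H_2 = 0.

We work with the vertex ordering a < b < c < d < e < f. The simplices of K, each written with vertices in increasing order, are:

  0-simplices (6): a, b, c, d, e, f
  1-simplices (12): ab, ac, ad, ae, af, bc, bd, be, bf, ce, df, ef
  2-simplices (6): abc, abd, adf, aef, bce, bef

giving chain groups C_0 ≅ Z^6, C_1 ≅ Z^12, C_2 ≅ Z^6.

The boundary map ∂_1: C_1 → C_0 is given by ∂[p,q] = [q] − [p]. For instance
  ∂ae = e − a.
This gives a 6×12 integer matrix of rank 5; reducing to Smith normal form yields diagonal entries (1,1,1,1,1).

∂_2: C_2 → C_1 maps a triangle to the signed sum of its edges. For instance
  ∂aef = ef − af + ae,
  ∂abd = bd − ad + ab.
The 12×6 boundary matrix has rank 6 and Smith normal form diag(1,1,1,1,1,1).

Now H_k = ker ∂_k / im ∂_{k+1}, so:

  H_0: rank C_0 − rank ∂_1 = 6 − 5 = 1, and the invariant factors of ∂_1 are all 1, so H_0 = Z.
  H_1: rank ker ∂_1 − rank ∂_2 = (12 − 5) − 6 = 1, and the invariant factors of ∂_2 are all 1, so H_1 = Z.
  H_2: rank ker ∂_2 − rank ∂_3 = (6 − 6) − 0 = 0, and there is no ∂_3, so H_2 = 0.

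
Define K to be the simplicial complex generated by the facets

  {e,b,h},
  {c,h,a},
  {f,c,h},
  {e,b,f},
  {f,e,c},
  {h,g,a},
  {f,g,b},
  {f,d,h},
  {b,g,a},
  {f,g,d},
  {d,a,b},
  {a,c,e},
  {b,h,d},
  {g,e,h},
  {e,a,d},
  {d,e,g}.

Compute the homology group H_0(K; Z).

Fix the vertex order a < b < c < d < e < f < g < h and write every simplex with vertices in increasing order. Then dim K = 2 and the simplices of K are:

  0-simplices (8): a, b, c, d, e, f, g, h
  1-simplices (24): ab, ac, ad, ae, ag, ah, bd, be, bf, bg, bh, ce, cf, ch, de, df, dg, dh, ef, eg, eh, fg, fh, gh
  2-simplices (16): abd, abg, ace, ach, ade, agh, bdh, bef, beh, bfg, cef, cfh, deg, dfg, dfh, egh

Hence C_0 ≅ Z^8, C_1 ≅ Z^24, C_2 ≅ Z^16.

The boundary map ∂_1: C_1 → C_0 maps an edge to its endpoints' difference, ∂[p,q] = q − p.
The 8×24 boundary matrix has rank 7 and Smith normal form diag(1,1,1,1,1,1,1).

∂_2: C_2 → C_1 acts by ∂[p,q,r] = [q,r] − [p,r] + [p,q]. For instance
  ∂deg = eg − dg + de,
  ∂egh = gh − eh + eg.
The resulting 24×16 matrix has rank 15, and its Smith normal form has invariant factors (1,1,1,1,1,1,1,1,1,1,1,1,1,1,1).

Reading off H_k = ker ∂_k / im ∂_{k+1}:

  H_0: rank C_0 − rank ∂_1 = 8 − 7 = 1, and the invariant factors of ∂_1 are all 1, so H_0 = Z.

H_0 = Z.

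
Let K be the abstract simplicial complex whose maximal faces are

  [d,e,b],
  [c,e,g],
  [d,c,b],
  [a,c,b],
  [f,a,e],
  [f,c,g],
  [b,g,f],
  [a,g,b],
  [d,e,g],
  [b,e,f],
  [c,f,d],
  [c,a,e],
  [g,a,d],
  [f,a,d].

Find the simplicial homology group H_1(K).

Order the vertices as a < b < c < d < e < f < g. Listing each simplex with vertices in this order, K has dimension 2 with simplices:

  0-simplices (7): a, b, c, d, e, f, g
  1-simplices (21): ab, ac, ad, ae, af, ag, bc, bd, be, bf, bg, cd, ce, cf, cg, de, df, dg, ef, eg, fg
  2-simplices (14): abc, abg, ace, adf, adg, aef, bcd, bde, bef, bfg, cdf, ceg, cfg, deg

Hence C_0 ≅ Z^7, C_1 ≅ Z^21, C_2 ≅ Z^14.

Boundary ∂_1: C_1 → C_0 sends each edge [p,q] (with p < q) to q − p. For instance
  ∂bg = g − b.
This gives a 7×21 integer matrix of rank 6; reducing to Smith normal form yields diagonal entries (1,1,1,1,1,1).

Boundary ∂_2: C_2 → C_1 acts by ∂[p,q,r] = [q,r] − [p,r] + [p,q]. For instance
  ∂abc = bc − ac + ab,
  ∂bcd = cd − bd + bc.
The 21×14 boundary matrix has rank 13 and Smith normal form diag(1,1,1,1,1,1,1,1,1,1,1,1,1).

Now H_k = ker ∂_k / im ∂_{k+1}, so:

  H_1: rank ker ∂_1 − rank ∂_2 = (21 − 6) − 13 = 2, and the invariant factors of ∂_2 are all 1, so H_1 ≅ Z^2.

H_1 ≅ Z^2.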